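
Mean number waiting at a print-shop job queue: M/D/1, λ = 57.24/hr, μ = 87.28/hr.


ρ = 57.24/87.28 = 0.6558
M/D/1: Lq = ρ²/(2(1−ρ)) = 0.4301/(2·0.3442) = 0.62482

Final: 0.62482


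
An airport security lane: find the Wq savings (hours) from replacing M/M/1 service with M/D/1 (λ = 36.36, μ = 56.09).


ρ = 36.36/56.09 = 0.6482
Wq(M/M/1) = ρ/(μ−λ) = 0.6482/19.73 = 0.03286 hr
Wq(M/D/1) = ρ/(2(μ−λ)) = 0.01643 hr
Savings = 0.03286 − 0.01643 = 0.01643 hr

Final: 0.01643 hr


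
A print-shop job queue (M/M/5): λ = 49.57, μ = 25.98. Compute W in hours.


a = 1.9080; ρ = 0.3816; P₀ = 0.147516
Lq = P₀·a^c·ρ/(c!(1−ρ)²) = 0.03102
Wq = Lq/λ = 0.03102/49.57 = 0.0006258 hr
W = Wq + 1/μ = 0.0006258 + 0.03849 = 0.03912 hr

Final: 0.03912 hr


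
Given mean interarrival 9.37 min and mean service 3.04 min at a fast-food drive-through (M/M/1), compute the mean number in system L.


λ = 60/9.37 = 6.4034 /hr
μ = 60/3.04 = 19.7368 /hr
ρ = λ/μ = 6.4034/19.7368 = 0.3244
L = ρ/(1−ρ) = 0.3244/0.6756 = 0.4803

Final: 0.4803


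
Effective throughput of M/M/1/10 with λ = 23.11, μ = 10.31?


ρ = 2.2415; P_K = (1−ρ)ρ^10/(1−ρ^11) = 0.553950
λ_eff = λ(1 − P_K) = 23.11·(1 − 0.553950) = 23.11·0.446050 = 10.3082 /hr

Final: 10.3082 /hr


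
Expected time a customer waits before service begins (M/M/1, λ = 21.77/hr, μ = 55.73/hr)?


ρ = 21.77/55.73 = 0.3906
Wq = ρ/(μ−λ) = 0.3906/(55.73 − 21.77) = 0.3906/33.96 = 0.01150 hr

Final: 0.01150 hr


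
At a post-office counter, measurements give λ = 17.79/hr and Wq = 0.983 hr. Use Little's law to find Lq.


Lq = λWq = 17.79·0.983 = 17.4876

Final: 17.4876


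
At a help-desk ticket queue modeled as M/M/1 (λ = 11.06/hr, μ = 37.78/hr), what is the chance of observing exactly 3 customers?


ρ = 11.06/37.78 = 0.2927
P_n = (1−ρ)·ρ^n = (1 − 0.2927)·0.2927^3 = 0.7073·0.025089 = 0.017744

Final: 0.017744


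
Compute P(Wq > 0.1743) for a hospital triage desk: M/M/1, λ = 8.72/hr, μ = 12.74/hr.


ρ = 8.72/12.74 = 0.6845
P(Wq > t) = ρ·e^{−(μ−λ)t} = 0.6845·e^{−0.7007}
= 0.6845·0.496245 = 0.339659

Final: 0.339659


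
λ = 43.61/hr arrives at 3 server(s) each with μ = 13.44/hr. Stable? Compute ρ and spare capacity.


Total capacity cμ = 3·13.44 = 40.32/hr
ρ = λ/(cμ) = 43.61/40.32 = 1.0816
Stable ⇔ ρ < 1: NO
Spare capacity = cμ − λ = 40.32 − 43.61 = -3.29/hr

Final: ρ = 1.0816; unstable; margin = -3.29/hr


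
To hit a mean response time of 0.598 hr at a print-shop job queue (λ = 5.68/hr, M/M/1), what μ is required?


W = 1/(μ−λ) ⇒ μ − λ = 1/W = 1/0.598 = 1.6722
μ = λ + 1/W = 5.68 + 1.6722 = 7.3522 per hr

Final: 7.3522 /hr


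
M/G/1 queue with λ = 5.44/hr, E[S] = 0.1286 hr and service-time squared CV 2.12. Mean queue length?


ρ = λ·E[S] = 5.44·0.1286 = 0.6996
Lq = ρ²(1+C_s²)/(2(1−ρ)) = 0.4894·(1+2.12)/(2·0.3004)
= 0.4894·3.1200/0.6008 = 2.54145

Final: 2.54145


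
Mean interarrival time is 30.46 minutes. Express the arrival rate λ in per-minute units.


λ = 1/(interarrival time) in consistent units.
1 minute = 1 min, so λ = 1/30.46 = 0.03283 per minute

Final: 0.03283 /min


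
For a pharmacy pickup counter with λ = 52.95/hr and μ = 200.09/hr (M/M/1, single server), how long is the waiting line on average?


ρ = 52.95/200.09 = 0.2646
Lq = ρ²/(1−ρ) = 0.07003/0.7354 = 0.09523

Final: 0.09523


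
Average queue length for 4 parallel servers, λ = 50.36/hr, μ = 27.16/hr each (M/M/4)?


a = λ/μ = 1.8542; ρ = a/4 = 0.4635
P₀ = 0.152584
Lq = P₀·a^c·ρ / (c!·(1−ρ)²) = 0.152584·11.82017·0.4635/(24·0.28778)
= 0.12105

Final: 0.12105


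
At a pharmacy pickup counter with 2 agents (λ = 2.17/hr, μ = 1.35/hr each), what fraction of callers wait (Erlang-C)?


a = λ/μ = 1.6074; ρ = a/2 = 0.8037
P₀ = 0.108830 (from M/M/c formula)
C(c,a) = [a^c/(c!(1−ρ))]·P₀ = [2.58376/(2·0.1963)]·0.108830
= 6.58127·0.108830 = 0.716237

Final: 0.716237


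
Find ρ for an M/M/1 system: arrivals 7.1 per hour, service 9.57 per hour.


ρ = λ/μ = 7.1/9.57 = 0.7419

Final: 0.7419


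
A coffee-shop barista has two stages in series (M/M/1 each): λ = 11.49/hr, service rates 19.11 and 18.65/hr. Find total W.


Each node sees arrival rate λ = 11.49/hr (tandem ⇒ throughput preserved).
W₁ = 1/(μ₁−λ) = 1/(19.11−11.49) = 0.13123 hr
W₂ = 1/(μ₂−λ) = 1/(18.65−11.49) = 0.13966 hr
W_total = W₁ + W₂ = 0.13123 + 0.13966 = 0.27090 hr

Final: 0.27090 hr


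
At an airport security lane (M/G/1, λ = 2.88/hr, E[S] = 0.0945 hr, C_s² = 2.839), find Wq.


ρ = λ·E[S] = 2.88·0.0945 = 0.2722
E[S²] = E[S]²(1+C_s²) = 0.0945²·(1+2.839) = 0.034283
Wq = λ·E[S²]/(2(1−ρ)) = 2.88·0.034283/(2·0.7278) = 0.06783 hr

Final: 0.06783 hr


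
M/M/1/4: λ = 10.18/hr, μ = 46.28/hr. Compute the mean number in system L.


ρ = 10.18/46.28 = 0.2200
L = ρ[1 − (K+1)ρ^K + Kρ^(K+1)] / [(1−ρ)(1−ρ^(K+1))]
Numerator: 0.2200·(1 − 5·0.002341 + 4·0.0005150) = 0.217844
Denominator: (0.7800)·(0.999485) = 0.779633
L = 0.217844/0.779633 = 0.2794

Final: 0.2794


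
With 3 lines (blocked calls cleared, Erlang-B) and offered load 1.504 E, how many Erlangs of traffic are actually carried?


B(3,1.504) = 0.134938 (Erlang-B)
Carried load = a(1 − B) = 1.504·(1 − 0.134938) = 1.504·0.865062 = 1.3011 E

Final: 1.3011 Erlangs


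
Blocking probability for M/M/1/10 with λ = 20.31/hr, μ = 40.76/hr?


ρ = λ/μ = 20.31/40.76 = 0.4983
P_K = (1−ρ)ρ^K/(1−ρ^(K+1)) = (0.5017·0.0009435)/(1 − 0.0004701)
= 0.0004734/0.999530 = 0.0004736

Final: 0.0004736


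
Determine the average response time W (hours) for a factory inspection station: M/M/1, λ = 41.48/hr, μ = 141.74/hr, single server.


W = 1/(μ−λ) = 1/(141.74 − 41.48) = 1/100.26 = 0.009974 hr

Final: 0.009974 hr


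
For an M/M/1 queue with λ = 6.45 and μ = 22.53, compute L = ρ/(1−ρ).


ρ = λ/μ = 6.45/22.53 = 0.2863
L = ρ/(1−ρ) = 0.2863/(1 − 0.2863) = 0.2863/0.7137 = 0.4011

Final: 0.4011


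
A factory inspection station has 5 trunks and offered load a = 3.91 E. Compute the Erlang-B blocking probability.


B(c,a) = (a^c/c!) / Σ_{k=0}^{c} a^k/k!
a^5/5! = 7.615572
Σ terms (k=0..5): 1.00000 + 3.91000 + 7.64405 + 9.96275 + 9.73858 + 7.61557 = 39.870951
B = 7.615572/39.870951 = 0.191006

Final: 0.191006


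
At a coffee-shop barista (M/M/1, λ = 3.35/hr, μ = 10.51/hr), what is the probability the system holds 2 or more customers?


ρ = 3.35/10.51 = 0.3187
P(N ≥ n) = ρ^n = 0.3187^2 = 0.101598

Final: 0.101598


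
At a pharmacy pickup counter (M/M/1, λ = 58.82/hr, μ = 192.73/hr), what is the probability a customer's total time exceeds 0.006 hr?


W ~ Exponential(μ−λ) for M/M/1.
μ − λ = 192.73 − 58.82 = 133.9100
P(W > t) = e^{−(μ−λ)t} = e^{−0.8035} = 0.447777

Final: 0.447777


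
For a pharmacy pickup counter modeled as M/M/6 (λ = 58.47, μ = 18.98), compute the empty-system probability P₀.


a = λ/μ = 58.47/18.98 = 3.0806; ρ = a/c = 0.5134
Σ_{k=0}^{5} a^k/k! (terms k=0..5) = 1.00000 + 3.08061 + 4.74508 + 4.87258 + 3.75263 + 2.31208 = 19.76300
Tail: a^6/(6!(1−ρ)) = 854.71498/(720·0.4866) = 2.43977
P₀ = 1/(19.76300 + 2.43977) = 1/22.20276 = 0.045039

Final: 0.045039


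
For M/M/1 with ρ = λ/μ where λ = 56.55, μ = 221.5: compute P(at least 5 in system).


ρ = 56.55/221.5 = 0.2553
P(N ≥ n) = ρ^n = 0.2553^5 = 0.001085

Final: 0.001085


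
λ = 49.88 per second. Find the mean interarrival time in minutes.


Mean interarrival time = 1/λ = 1/49.88 second = 0.02005 second
In minutes: 0.02005 × 0.0166667 = 0.0003341 min

Final: 0.0003341 min


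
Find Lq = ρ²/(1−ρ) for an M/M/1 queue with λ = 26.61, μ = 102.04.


ρ = 26.61/102.04 = 0.2608
Lq = ρ²/(1−ρ) = 0.06801/0.7392 = 0.09200

Final: 0.09200


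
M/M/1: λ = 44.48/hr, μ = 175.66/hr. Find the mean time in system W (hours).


W = 1/(μ−λ) = 1/(175.66 − 44.48) = 1/131.18 = 0.007623 hr

Final: 0.007623 hr


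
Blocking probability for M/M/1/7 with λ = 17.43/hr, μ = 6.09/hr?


ρ = λ/μ = 17.43/6.09 = 2.8621
P_K = (1−ρ)ρ^K/(1−ρ^(K+1)) = (-1.8621·1573.115685)/(1 − 4502.365582)
= -2929.249897/-4501.365582 = 0.650747

Final: 0.650747


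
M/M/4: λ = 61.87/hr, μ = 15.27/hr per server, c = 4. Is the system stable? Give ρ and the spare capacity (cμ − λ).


Total capacity cμ = 4·15.27 = 61.08/hr
ρ = λ/(cμ) = 61.87/61.08 = 1.0129
Stable ⇔ ρ < 1: NO
Spare capacity = cμ − λ = 61.08 − 61.87 = -0.79/hr

Final: ρ = 1.0129; unstable; margin = -0.79/hr


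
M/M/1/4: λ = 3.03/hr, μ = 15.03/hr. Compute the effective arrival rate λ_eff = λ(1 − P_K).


ρ = 0.2016; P_K = (1−ρ)ρ^4/(1−ρ^5) = 0.001319
λ_eff = λ(1 − P_K) = 3.03·(1 − 0.001319) = 3.03·0.998681 = 3.0260 /hr

Final: 3.0260 /hr


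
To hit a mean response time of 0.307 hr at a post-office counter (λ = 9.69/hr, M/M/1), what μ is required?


W = 1/(μ−λ) ⇒ μ − λ = 1/W = 1/0.307 = 3.2573
μ = λ + 1/W = 9.69 + 3.2573 = 12.9473 per hr

Final: 12.9473 /hr


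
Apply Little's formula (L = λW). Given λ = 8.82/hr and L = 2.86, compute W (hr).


W = L/λ = 2.86/8.82 = 0.3243 hr

Final: 0.3243 hr


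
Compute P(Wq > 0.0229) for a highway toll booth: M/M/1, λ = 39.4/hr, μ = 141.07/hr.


ρ = 39.4/141.07 = 0.2793
P(Wq > t) = ρ·e^{−(μ−λ)t} = 0.2793·e^{−2.3282}
= 0.2793·0.097467 = 0.027222

Final: 0.027222


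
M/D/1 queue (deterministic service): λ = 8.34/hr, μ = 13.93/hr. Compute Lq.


ρ = 8.34/13.93 = 0.5987
M/D/1: Lq = ρ²/(2(1−ρ)) = 0.3585/(2·0.4013) = 0.44662

Final: 0.44662


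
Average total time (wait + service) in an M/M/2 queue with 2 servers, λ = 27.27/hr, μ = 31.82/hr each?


a = 0.8570; ρ = 0.4285; P₀ = 0.400066
Lq = P₀·a^c·ρ/(c!(1−ρ)²) = 0.19275
Wq = Lq/λ = 0.19275/27.27 = 0.007068 hr
W = Wq + 1/μ = 0.007068 + 0.03143 = 0.03850 hr

Final: 0.03850 hr


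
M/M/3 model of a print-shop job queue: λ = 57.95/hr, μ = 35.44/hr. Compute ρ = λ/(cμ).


ρ = λ/(cμ) = 57.95/(3·35.44) = 57.95/106.32 = 0.5451

Final: 0.5451


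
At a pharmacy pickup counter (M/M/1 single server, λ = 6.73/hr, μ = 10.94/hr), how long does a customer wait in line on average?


ρ = 6.73/10.94 = 0.6152
Wq = ρ/(μ−λ) = 0.6152/(10.94 − 6.73) = 0.6152/4.21 = 0.1461 hr

Final: 0.1461 hr


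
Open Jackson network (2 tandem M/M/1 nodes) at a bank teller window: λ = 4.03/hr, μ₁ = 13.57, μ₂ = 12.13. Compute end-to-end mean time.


Each node sees arrival rate λ = 4.03/hr (tandem ⇒ throughput preserved).
W₁ = 1/(μ₁−λ) = 1/(13.57−4.03) = 0.10482 hr
W₂ = 1/(μ₂−λ) = 1/(12.13−4.03) = 0.12346 hr
W_total = W₁ + W₂ = 0.10482 + 0.12346 = 0.22828 hr

Final: 0.22828 hr


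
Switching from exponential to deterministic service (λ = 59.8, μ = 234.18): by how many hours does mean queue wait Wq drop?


ρ = 59.8/234.18 = 0.2554
Wq(M/M/1) = ρ/(μ−λ) = 0.2554/174.38 = 0.001464 hr
Wq(M/D/1) = ρ/(2(μ−λ)) = 0.0007322 hr
Savings = 0.001464 − 0.0007322 = 0.0007322 hr

Final: 0.0007322 hr


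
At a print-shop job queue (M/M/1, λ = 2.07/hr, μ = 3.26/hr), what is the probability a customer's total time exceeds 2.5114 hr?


W ~ Exponential(μ−λ) for M/M/1.
μ − λ = 3.26 − 2.07 = 1.1900
P(W > t) = e^{−(μ−λ)t} = e^{−2.9886} = 0.050360

Final: 0.050360


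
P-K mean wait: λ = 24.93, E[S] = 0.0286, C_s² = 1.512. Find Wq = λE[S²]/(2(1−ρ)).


ρ = λ·E[S] = 24.93·0.0286 = 0.7130
E[S²] = E[S]²(1+C_s²) = 0.0286²·(1+1.512) = 0.002055
Wq = λ·E[S²]/(2(1−ρ)) = 24.93·0.002055/(2·0.2870) = 0.08924 hr

Final: 0.08924 hr


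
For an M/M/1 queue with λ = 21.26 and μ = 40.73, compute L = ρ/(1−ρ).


ρ = λ/μ = 21.26/40.73 = 0.5220
L = ρ/(1−ρ) = 0.5220/(1 − 0.5220) = 0.5220/0.4780 = 1.0919

Final: 1.0919


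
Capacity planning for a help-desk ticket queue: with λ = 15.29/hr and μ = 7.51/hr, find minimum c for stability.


Stability requires cμ > λ ⇔ c > λ/μ.
λ/μ = 15.29/7.51 = 2.0360
Minimum integer c = ⌊2.0360⌋ + 1 = 3
Check: 3·7.51 = 22.53 > 15.29, while 2·7.51 = 15.02 ≤ 15.29

Final: 3 servers


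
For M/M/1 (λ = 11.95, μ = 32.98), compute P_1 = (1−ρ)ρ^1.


ρ = 11.95/32.98 = 0.3623
P_n = (1−ρ)·ρ^n = (1 − 0.3623)·0.3623^1 = 0.6377·0.362341 = 0.231050

Final: 0.231050


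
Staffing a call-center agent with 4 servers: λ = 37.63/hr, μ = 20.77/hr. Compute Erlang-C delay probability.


a = λ/μ = 1.8117; ρ = a/4 = 0.4529
P₀ = 0.159624 (from M/M/c formula)
C(c,a) = [a^c/(c!(1−ρ))]·P₀ = [10.77435/(24·0.5471)]·0.159624
= 0.82062·0.159624 = 0.130990

Final: 0.130990


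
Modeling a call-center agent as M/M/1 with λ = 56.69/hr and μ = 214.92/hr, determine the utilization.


ρ = λ/μ = 56.69/214.92 = 0.2638

Final: 0.2638


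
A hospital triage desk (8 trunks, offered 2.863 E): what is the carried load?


B(8,2.863) = 0.006410 (Erlang-B)
Carried load = a(1 − B) = 2.863·(1 − 0.006410) = 2.863·0.993590 = 2.8446 E

Final: 2.8446 Erlangs


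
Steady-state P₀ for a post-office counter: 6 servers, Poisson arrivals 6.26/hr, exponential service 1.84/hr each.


a = λ/μ = 6.26/1.84 = 3.4022; ρ = a/c = 0.5670
Σ_{k=0}^{5} a^k/k! (terms k=0..5) = 1.00000 + 3.40217 + 5.78739 + 6.56324 + 5.58232 + 3.79841 = 26.13353
Tail: a^6/(6!(1−ρ)) = 1550.74026/(720·0.4330) = 4.97448
P₀ = 1/(26.13353 + 4.97448) = 1/31.10801 = 0.032146

Final: 0.032146


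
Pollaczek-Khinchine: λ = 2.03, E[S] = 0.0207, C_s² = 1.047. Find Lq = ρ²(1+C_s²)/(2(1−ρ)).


ρ = λ·E[S] = 2.03·0.0207 = 0.04202
Lq = ρ²(1+C_s²)/(2(1−ρ)) = 0.001766·(1+1.047)/(2·0.9580)
= 0.001766·2.0470/1.9160 = 0.001887

Final: 0.001887


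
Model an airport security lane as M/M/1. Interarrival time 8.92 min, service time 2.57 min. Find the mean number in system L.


λ = 60/8.92 = 6.7265 /hr
μ = 60/2.57 = 23.3463 /hr
ρ = λ/μ = 6.7265/23.3463 = 0.2881
L = ρ/(1−ρ) = 0.2881/0.7119 = 0.4047

Final: 0.4047


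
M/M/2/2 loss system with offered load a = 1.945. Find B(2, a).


B(c,a) = (a^c/c!) / Σ_{k=0}^{c} a^k/k!
a^2/2! = 1.891513
Σ terms (k=0..2): 1.00000 + 1.94500 + 1.89151 = 4.836513
B = 1.891513/4.836513 = 0.391090

Final: 0.391090


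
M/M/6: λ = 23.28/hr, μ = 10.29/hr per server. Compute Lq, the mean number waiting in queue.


a = λ/μ = 2.2624; ρ = a/6 = 0.3771
P₀ = 0.103777
Lq = P₀·a^c·ρ / (c!·(1−ρ)²) = 0.103777·134.09285·0.3771/(720·0.38805)
= 0.01878

Final: 0.01878


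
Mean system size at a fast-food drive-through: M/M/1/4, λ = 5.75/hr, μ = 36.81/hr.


ρ = 5.75/36.81 = 0.1562
L = ρ[1 − (K+1)ρ^K + Kρ^(K+1)] / [(1−ρ)(1−ρ^(K+1))]
Numerator: 0.1562·(1 − 5·0.0005954 + 4·0.00009301) = 0.155801
Denominator: (0.8438)·(0.999907) = 0.843714
L = 0.155801/0.843714 = 0.1847

Final: 0.1847


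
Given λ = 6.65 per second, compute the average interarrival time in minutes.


Mean interarrival time = 1/λ = 1/6.65 second = 0.15038 second
In minutes: 0.15038 × 0.0166667 = 0.002506 min

Final: 0.002506 min


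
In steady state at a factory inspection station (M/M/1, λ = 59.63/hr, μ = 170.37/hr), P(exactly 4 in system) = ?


ρ = 59.63/170.37 = 0.3500
P_n = (1−ρ)·ρ^n = (1 − 0.3500)·0.3500^4 = 0.6500·0.015007 = 0.009754

Final: 0.009754


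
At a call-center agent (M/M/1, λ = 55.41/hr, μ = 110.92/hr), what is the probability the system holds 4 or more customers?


ρ = 55.41/110.92 = 0.4995
P(N ≥ n) = ρ^n = 0.4995^4 = 0.062275

Final: 0.062275


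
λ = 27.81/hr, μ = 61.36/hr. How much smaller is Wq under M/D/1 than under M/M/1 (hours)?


ρ = 27.81/61.36 = 0.4532
Wq(M/M/1) = ρ/(μ−λ) = 0.4532/33.55 = 0.01351 hr
Wq(M/D/1) = ρ/(2(μ−λ)) = 0.006754 hr
Savings = 0.01351 − 0.006754 = 0.006754 hr

Final: 0.006754 hr


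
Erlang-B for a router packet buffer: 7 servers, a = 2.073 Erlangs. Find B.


B(c,a) = (a^c/c!) / Σ_{k=0}^{c} a^k/k!
a^7/7! = 0.032641
Σ terms (k=0..7): 1.00000 + 2.07300 + 2.14866 + 1.48473 + 0.76946 + 0.31902 + 0.11022 + 0.03264 = 7.937731
B = 0.032641/7.937731 = 0.004112

Final: 0.004112


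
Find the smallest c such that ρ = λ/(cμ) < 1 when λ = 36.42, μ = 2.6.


Stability requires cμ > λ ⇔ c > λ/μ.
λ/μ = 36.42/2.6 = 14.0077
Minimum integer c = ⌊14.0077⌋ + 1 = 15
Check: 15·2.6 = 39.00 > 36.42, while 14·2.6 = 36.40 ≤ 36.42

Final: 15 servers


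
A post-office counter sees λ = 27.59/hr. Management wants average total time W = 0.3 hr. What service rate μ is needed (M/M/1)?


W = 1/(μ−λ) ⇒ μ − λ = 1/W = 1/0.3 = 3.3333
μ = λ + 1/W = 27.59 + 3.3333 = 30.9233 per hr

Final: 30.9233 /hr


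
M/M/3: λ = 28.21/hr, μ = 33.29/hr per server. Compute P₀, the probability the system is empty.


a = λ/μ = 28.21/33.29 = 0.8474; ρ = a/c = 0.2825
Σ_{k=0}^{2} a^k/k! (terms k=0..2) = 1.00000 + 0.84740 + 0.35904 = 2.20645
Tail: a^3/(3!(1−ρ)) = 0.60851/(6·0.7175) = 0.14134
P₀ = 1/(2.20645 + 0.14134) = 1/2.34779 = 0.425933

Final: 0.425933


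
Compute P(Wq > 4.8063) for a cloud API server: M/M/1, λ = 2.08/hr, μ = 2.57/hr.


ρ = 2.08/2.57 = 0.8093
P(Wq > t) = ρ·e^{−(μ−λ)t} = 0.8093·e^{−2.3551}
= 0.8093·0.094885 = 0.076794

Final: 0.076794


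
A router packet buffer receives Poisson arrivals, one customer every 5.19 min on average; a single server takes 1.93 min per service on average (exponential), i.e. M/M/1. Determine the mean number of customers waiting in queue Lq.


λ = 60/5.19 = 11.5607 /hr
μ = 60/1.93 = 31.0881 /hr
ρ = λ/μ = 11.5607/31.0881 = 0.3719
Lq = ρ²/(1−ρ) = 0.1383/0.6281 = 0.2202

Final: 0.2202


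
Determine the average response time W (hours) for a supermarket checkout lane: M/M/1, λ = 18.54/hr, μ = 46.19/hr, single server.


W = 1/(μ−λ) = 1/(46.19 − 18.54) = 1/27.65 = 0.03617 hr

Final: 0.03617 hr


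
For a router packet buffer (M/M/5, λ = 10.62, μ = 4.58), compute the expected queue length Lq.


a = λ/μ = 2.3188; ρ = a/5 = 0.4638
P₀ = 0.096793
Lq = P₀·a^c·ρ / (c!·(1−ρ)²) = 0.096793·67.03401·0.4638/(120·0.28756)
= 0.08720

Final: 0.08720


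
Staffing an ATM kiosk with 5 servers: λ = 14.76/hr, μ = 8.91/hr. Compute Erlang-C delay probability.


a = λ/μ = 1.6566; ρ = a/5 = 0.3313
P₀ = 0.190274 (from M/M/c formula)
C(c,a) = [a^c/(c!(1−ρ))]·P₀ = [12.47508/(120·0.6687)]·0.190274
= 0.15547·0.190274 = 0.029581

Final: 0.029581


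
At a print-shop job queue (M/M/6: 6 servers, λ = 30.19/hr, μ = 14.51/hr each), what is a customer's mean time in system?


a = 2.0806; ρ = 0.3468; P₀ = 0.124616
Lq = P₀·a^c·ρ/(c!(1−ρ)²) = 0.01141
Wq = Lq/λ = 0.01141/30.19 = 0.0003780 hr
W = Wq + 1/μ = 0.0003780 + 0.06892 = 0.06930 hr

Final: 0.06930 hr


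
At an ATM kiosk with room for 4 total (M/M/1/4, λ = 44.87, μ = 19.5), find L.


ρ = 44.87/19.5 = 2.3010
L = ρ[1 − (K+1)ρ^K + Kρ^(K+1)] / [(1−ρ)(1−ρ^(K+1))]
Numerator: 2.3010·(1 − 5·28.034049 + 4·64.507066) = 273.495348
Denominator: (-1.3010)·(-63.507066) = 82.624322
L = 273.495348/82.624322 = 3.3101

Final: 3.3101


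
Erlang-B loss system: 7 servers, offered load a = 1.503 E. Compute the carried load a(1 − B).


B(7,1.503) = 0.0007649 (Erlang-B)
Carried load = a(1 − B) = 1.503·(1 − 0.0007649) = 1.503·0.999235 = 1.5019 E

Final: 1.5019 Erlangs


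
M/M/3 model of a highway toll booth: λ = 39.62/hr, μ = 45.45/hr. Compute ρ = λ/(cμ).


ρ = λ/(cμ) = 39.62/(3·45.45) = 39.62/136.35 = 0.2906

Final: 0.2906


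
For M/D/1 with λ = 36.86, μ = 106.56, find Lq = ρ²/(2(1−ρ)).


ρ = 36.86/106.56 = 0.3459
M/D/1: Lq = ρ²/(2(1−ρ)) = 0.1197/(2·0.6541) = 0.09146

Final: 0.09146


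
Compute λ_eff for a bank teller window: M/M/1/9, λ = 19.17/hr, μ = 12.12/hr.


ρ = 1.5817; P_K = (1−ρ)ρ^9/(1−ρ^10) = 0.371554
λ_eff = λ(1 − P_K) = 19.17·(1 − 0.371554) = 19.17·0.628446 = 12.0473 /hr

Final: 12.0473 /hr


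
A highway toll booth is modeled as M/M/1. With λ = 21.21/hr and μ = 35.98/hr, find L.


ρ = λ/μ = 21.21/35.98 = 0.5895
L = ρ/(1−ρ) = 0.5895/(1 − 0.5895) = 0.5895/0.4105 = 1.4360

Final: 1.4360


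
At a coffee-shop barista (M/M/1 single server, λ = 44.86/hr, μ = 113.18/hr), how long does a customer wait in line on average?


ρ = 44.86/113.18 = 0.3964
Wq = ρ/(μ−λ) = 0.3964/(113.18 − 44.86) = 0.3964/68.32 = 0.005802 hr

Final: 0.005802 hr


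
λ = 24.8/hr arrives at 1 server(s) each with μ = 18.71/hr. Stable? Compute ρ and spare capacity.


Total capacity cμ = 1·18.71 = 18.71/hr
ρ = λ/(cμ) = 24.8/18.71 = 1.3255
Stable ⇔ ρ < 1: NO
Spare capacity = cμ − λ = 18.71 − 24.8 = -6.09/hr

Final: ρ = 1.3255; unstable; margin = -6.09/hr


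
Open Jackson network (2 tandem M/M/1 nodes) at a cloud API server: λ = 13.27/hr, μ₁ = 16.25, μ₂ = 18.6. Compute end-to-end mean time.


Each node sees arrival rate λ = 13.27/hr (tandem ⇒ throughput preserved).
W₁ = 1/(μ₁−λ) = 1/(16.25−13.27) = 0.33557 hr
W₂ = 1/(μ₂−λ) = 1/(18.6−13.27) = 0.18762 hr
W_total = W₁ + W₂ = 0.33557 + 0.18762 = 0.52319 hr

Final: 0.52319 hr


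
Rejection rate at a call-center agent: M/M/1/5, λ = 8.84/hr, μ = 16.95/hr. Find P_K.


ρ = λ/μ = 8.84/16.95 = 0.5215
P_K = (1−ρ)ρ^K/(1−ρ^(K+1)) = (0.4785·0.038584)/(1 − 0.020123)
= 0.018461/0.979877 = 0.018841

Final: 0.018841


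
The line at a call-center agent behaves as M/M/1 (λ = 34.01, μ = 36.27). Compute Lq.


ρ = 34.01/36.27 = 0.9377
Lq = ρ²/(1−ρ) = 0.8793/0.06231 = 14.1110

Final: 14.1110


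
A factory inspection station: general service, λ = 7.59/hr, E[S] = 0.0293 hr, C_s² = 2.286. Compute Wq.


ρ = λ·E[S] = 7.59·0.0293 = 0.2224
E[S²] = E[S]²(1+C_s²) = 0.0293²·(1+2.286) = 0.002821
Wq = λ·E[S²]/(2(1−ρ)) = 7.59·0.002821/(2·0.7776) = 0.01377 hr

Final: 0.01377 hr


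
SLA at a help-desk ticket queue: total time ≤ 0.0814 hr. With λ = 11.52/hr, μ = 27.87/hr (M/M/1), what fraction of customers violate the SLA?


W ~ Exponential(μ−λ) for M/M/1.
μ − λ = 27.87 − 11.52 = 16.3500
P(W > t) = e^{−(μ−λ)t} = e^{−1.3309} = 0.264242

Final: 0.264242


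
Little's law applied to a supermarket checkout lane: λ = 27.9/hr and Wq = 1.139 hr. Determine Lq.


Lq = λWq = 27.9·1.139 = 31.7781

Final: 31.7781


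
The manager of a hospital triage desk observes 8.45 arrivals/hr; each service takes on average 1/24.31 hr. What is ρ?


ρ = λ/μ = 8.45/24.31 = 0.3476

Final: 0.3476


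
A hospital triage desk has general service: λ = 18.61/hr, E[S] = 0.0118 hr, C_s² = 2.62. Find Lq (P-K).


ρ = λ·E[S] = 18.61·0.0118 = 0.2196
Lq = ρ²(1+C_s²)/(2(1−ρ)) = 0.04822·(1+2.62)/(2·0.7804)
= 0.04822·3.6200/1.5608 = 0.11185

Final: 0.11185


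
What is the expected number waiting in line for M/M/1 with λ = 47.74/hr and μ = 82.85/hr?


ρ = 47.74/82.85 = 0.5762
Lq = ρ²/(1−ρ) = 0.3320/0.4238 = 0.7835

Final: 0.7835


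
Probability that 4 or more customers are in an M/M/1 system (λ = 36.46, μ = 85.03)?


ρ = 36.46/85.03 = 0.4288
P(N ≥ n) = ρ^n = 0.4288^4 = 0.033805

Final: 0.033805


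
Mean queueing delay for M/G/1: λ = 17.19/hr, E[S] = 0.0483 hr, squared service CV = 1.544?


ρ = λ·E[S] = 17.19·0.0483 = 0.8303
E[S²] = E[S]²(1+C_s²) = 0.0483²·(1+1.544) = 0.005935
Wq = λ·E[S²]/(2(1−ρ)) = 17.19·0.005935/(2·0.1697) = 0.30055 hr

Final: 0.30055 hr


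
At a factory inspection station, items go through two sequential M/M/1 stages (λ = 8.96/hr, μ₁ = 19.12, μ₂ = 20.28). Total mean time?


Each node sees arrival rate λ = 8.96/hr (tandem ⇒ throughput preserved).
W₁ = 1/(μ₁−λ) = 1/(19.12−8.96) = 0.09843 hr
W₂ = 1/(μ₂−λ) = 1/(20.28−8.96) = 0.08834 hr
W_total = W₁ + W₂ = 0.09843 + 0.08834 = 0.18676 hr

Final: 0.18676 hr


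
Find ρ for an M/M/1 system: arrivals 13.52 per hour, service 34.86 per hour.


ρ = λ/μ = 13.52/34.86 = 0.3878

Final: 0.3878


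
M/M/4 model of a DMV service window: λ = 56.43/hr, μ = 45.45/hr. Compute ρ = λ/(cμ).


ρ = λ/(cμ) = 56.43/(4·45.45) = 56.43/181.80 = 0.3104

Final: 0.3104


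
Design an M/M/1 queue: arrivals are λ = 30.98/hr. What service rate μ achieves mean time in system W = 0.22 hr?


W = 1/(μ−λ) ⇒ μ − λ = 1/W = 1/0.22 = 4.5455
μ = λ + 1/W = 30.98 + 4.5455 = 35.5255 per hr

Final: 35.5255 /hr


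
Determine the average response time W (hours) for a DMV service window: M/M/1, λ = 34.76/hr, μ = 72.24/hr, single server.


W = 1/(μ−λ) = 1/(72.24 − 34.76) = 1/37.48 = 0.02668 hr

Final: 0.02668 hr


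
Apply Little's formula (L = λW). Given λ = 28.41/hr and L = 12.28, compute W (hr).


W = L/λ = 12.28/28.41 = 0.4322 hr

Final: 0.4322 hr


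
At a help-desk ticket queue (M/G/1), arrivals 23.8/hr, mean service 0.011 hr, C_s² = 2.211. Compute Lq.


ρ = λ·E[S] = 23.8·0.011 = 0.2618
Lq = ρ²(1+C_s²)/(2(1−ρ)) = 0.06854·(1+2.211)/(2·0.7382)
= 0.06854·3.2110/1.4764 = 0.14906

Final: 0.14906


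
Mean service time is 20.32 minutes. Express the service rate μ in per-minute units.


μ = 1/(service time) in consistent units.
1 minute = 1 min, so μ = 1/20.32 = 0.04921 per minute

Final: 0.04921 /min


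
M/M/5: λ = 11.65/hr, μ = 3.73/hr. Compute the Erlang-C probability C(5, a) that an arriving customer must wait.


a = λ/μ = 3.1233; ρ = a/5 = 0.6247
P₀ = 0.040579 (from M/M/c formula)
C(c,a) = [a^c/(c!(1−ρ))]·P₀ = [297.22509/(120·0.3753)]·0.040579
= 6.59910·0.040579 = 0.267786

Final: 0.267786


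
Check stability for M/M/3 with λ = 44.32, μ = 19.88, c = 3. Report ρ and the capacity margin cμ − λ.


Total capacity cμ = 3·19.88 = 59.64/hr
ρ = λ/(cμ) = 44.32/59.64 = 0.7431
Stable ⇔ ρ < 1: YES
Spare capacity = cμ − λ = 59.64 − 44.32 = 15.32/hr

Final: ρ = 0.7431; stable; margin = 15.32/hr


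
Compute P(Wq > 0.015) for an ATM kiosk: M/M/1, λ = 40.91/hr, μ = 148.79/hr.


ρ = 40.91/148.79 = 0.2750
P(Wq > t) = ρ·e^{−(μ−λ)t} = 0.2750·e^{−1.6182}
= 0.2750·0.198255 = 0.054511

Final: 0.054511


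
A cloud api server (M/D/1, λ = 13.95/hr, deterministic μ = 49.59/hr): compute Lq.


ρ = 13.95/49.59 = 0.2813
M/D/1: Lq = ρ²/(2(1−ρ)) = 0.07913/(2·0.7187) = 0.05505

Final: 0.05505


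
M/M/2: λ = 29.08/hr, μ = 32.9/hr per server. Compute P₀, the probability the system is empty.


a = λ/μ = 29.08/32.9 = 0.8839; ρ = a/c = 0.4419
Σ_{k=0}^{1} a^k/k! (terms k=0..1) = 1.00000 + 0.88389 = 1.88389
Tail: a^2/(2!(1−ρ)) = 0.78126/(2·0.5581) = 0.69999
P₀ = 1/(1.88389 + 0.69999) = 1/2.58388 = 0.387015

Final: 0.387015


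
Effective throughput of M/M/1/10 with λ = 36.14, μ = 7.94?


ρ = 4.5516; P_K = (1−ρ)ρ^10/(1−ρ^11) = 0.780299
λ_eff = λ(1 − P_K) = 36.14·(1 − 0.780299) = 36.14·0.219701 = 7.9400 /hr

Final: 7.9400 /hr


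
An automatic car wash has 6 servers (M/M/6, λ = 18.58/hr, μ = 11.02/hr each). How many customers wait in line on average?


a = λ/μ = 1.6860; ρ = a/6 = 0.2810
P₀ = 0.185158
Lq = P₀·a^c·ρ / (c!·(1−ρ)²) = 0.185158·22.97125·0.2810/(720·0.51695)
= 0.003211

Final: 0.003211


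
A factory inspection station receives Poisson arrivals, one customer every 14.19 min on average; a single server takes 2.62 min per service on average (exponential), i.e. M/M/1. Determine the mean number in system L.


λ = 60/14.19 = 4.2283 /hr
μ = 60/2.62 = 22.9008 /hr
ρ = λ/μ = 4.2283/22.9008 = 0.1846
L = ρ/(1−ρ) = 0.1846/0.8154 = 0.2264

Final: 0.2264


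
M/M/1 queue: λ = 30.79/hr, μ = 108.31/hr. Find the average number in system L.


ρ = λ/μ = 30.79/108.31 = 0.2843
L = ρ/(1−ρ) = 0.2843/(1 − 0.2843) = 0.2843/0.7157 = 0.3972

Final: 0.3972


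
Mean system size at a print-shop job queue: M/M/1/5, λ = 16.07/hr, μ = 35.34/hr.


ρ = 16.07/35.34 = 0.4547
L = ρ[1 − (K+1)ρ^K + Kρ^(K+1)] / [(1−ρ)(1−ρ^(K+1))]
Numerator: 0.4547·(1 − 6·0.019442 + 5·0.008841) = 0.421781
Denominator: (0.5453)·(0.991159) = 0.540454
L = 0.421781/0.540454 = 0.7804

Final: 0.7804


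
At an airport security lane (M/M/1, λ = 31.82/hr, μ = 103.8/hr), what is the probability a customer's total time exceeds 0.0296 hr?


W ~ Exponential(μ−λ) for M/M/1.
μ − λ = 103.8 − 31.82 = 71.9800
P(W > t) = e^{−(μ−λ)t} = e^{−2.1306} = 0.118765

Final: 0.118765


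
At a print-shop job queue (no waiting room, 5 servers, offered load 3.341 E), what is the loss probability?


B(c,a) = (a^c/c!) / Σ_{k=0}^{c} a^k/k!
a^5/5! = 3.468975
Σ terms (k=0..5): 1.00000 + 3.34100 + 5.58114 + 6.21553 + 5.19152 + 3.46897 = 24.798167
B = 3.468975/24.798167 = 0.139888

Final: 0.139888


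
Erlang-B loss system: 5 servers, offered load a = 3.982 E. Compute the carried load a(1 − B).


B(5,3.982) = 0.197457 (Erlang-B)
Carried load = a(1 − B) = 3.982·(1 − 0.197457) = 3.982·0.802543 = 3.1957 E

Final: 3.1957 Erlangs


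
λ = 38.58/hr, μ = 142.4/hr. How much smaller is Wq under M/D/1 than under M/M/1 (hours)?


ρ = 38.58/142.4 = 0.2709
Wq(M/M/1) = ρ/(μ−λ) = 0.2709/103.82 = 0.002610 hr
Wq(M/D/1) = ρ/(2(μ−λ)) = 0.001305 hr
Savings = 0.002610 − 0.001305 = 0.001305 hr

Final: 0.001305 hr


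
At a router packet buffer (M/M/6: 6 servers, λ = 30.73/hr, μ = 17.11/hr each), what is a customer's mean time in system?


a = 1.7960; ρ = 0.2993; P₀ = 0.165830
Lq = P₀·a^c·ρ/(c!(1−ρ)²) = 0.004714
Wq = Lq/λ = 0.004714/30.73 = 0.0001534 hr
W = Wq + 1/μ = 0.0001534 + 0.05845 = 0.05860 hr

Final: 0.05860 hr


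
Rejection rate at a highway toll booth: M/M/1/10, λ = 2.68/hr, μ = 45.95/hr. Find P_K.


ρ = λ/μ = 2.68/45.95 = 0.05832
P_K = (1−ρ)ρ^K/(1−ρ^(K+1)) = (0.9417·4.555e-13)/(1 − 2.657e-14)
= 4.289e-13/1.000000 = 4.289e-13

Final: 4.289e-13


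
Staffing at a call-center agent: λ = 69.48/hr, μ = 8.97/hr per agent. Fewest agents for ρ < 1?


Stability requires cμ > λ ⇔ c > λ/μ.
λ/μ = 69.48/8.97 = 7.7458
Minimum integer c = ⌊7.7458⌋ + 1 = 8
Check: 8·8.97 = 71.76 > 69.48, while 7·8.97 = 62.79 ≤ 69.48

Final: 8 servers


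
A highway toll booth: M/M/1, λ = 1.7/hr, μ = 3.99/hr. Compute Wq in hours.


ρ = 1.7/3.99 = 0.4261
Wq = ρ/(μ−λ) = 0.4261/(3.99 − 1.7) = 0.4261/2.29 = 0.1861 hr

Final: 0.1861 hr


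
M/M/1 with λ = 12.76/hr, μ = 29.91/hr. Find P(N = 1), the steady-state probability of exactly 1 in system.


ρ = 12.76/29.91 = 0.4266
P_n = (1−ρ)·ρ^n = (1 − 0.4266)·0.4266^1 = 0.5734·0.426613 = 0.244614

Final: 0.244614


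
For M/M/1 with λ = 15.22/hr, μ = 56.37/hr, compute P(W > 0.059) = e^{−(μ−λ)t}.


W ~ Exponential(μ−λ) for M/M/1.
μ − λ = 56.37 − 15.22 = 41.1500
P(W > t) = e^{−(μ−λ)t} = e^{−2.4278} = 0.088226

Final: 0.088226


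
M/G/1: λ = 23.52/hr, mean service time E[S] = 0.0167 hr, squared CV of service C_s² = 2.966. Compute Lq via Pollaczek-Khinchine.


ρ = λ·E[S] = 23.52·0.0167 = 0.3928
Lq = ρ²(1+C_s²)/(2(1−ρ)) = 0.1543·(1+2.966)/(2·0.6072)
= 0.1543·3.9660/1.2144 = 0.50383

Final: 0.50383


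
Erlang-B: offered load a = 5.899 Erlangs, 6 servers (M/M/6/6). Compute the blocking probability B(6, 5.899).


B(c,a) = (a^c/c!) / Σ_{k=0}^{c} a^k/k!
a^6/6! = 58.524523
Σ terms (k=0..6): 1.00000 + 5.89900 + 17.39910 + 34.21243 + 50.45478 + 59.52655 + 58.52452 = 227.016391
B = 58.524523/227.016391 = 0.257799

Final: 0.257799


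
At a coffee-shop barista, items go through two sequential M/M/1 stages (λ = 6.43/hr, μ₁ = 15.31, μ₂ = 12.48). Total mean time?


Each node sees arrival rate λ = 6.43/hr (tandem ⇒ throughput preserved).
W₁ = 1/(μ₁−λ) = 1/(15.31−6.43) = 0.11261 hr
W₂ = 1/(μ₂−λ) = 1/(12.48−6.43) = 0.16529 hr
W_total = W₁ + W₂ = 0.11261 + 0.16529 = 0.27790 hr

Final: 0.27790 hr


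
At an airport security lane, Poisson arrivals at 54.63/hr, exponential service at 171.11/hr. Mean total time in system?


W = 1/(μ−λ) = 1/(171.11 − 54.63) = 1/116.48 = 0.008585 hr

Final: 0.008585 hr


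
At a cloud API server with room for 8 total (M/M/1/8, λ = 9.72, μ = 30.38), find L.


ρ = 9.72/30.38 = 0.3199
L = ρ[1 − (K+1)ρ^K + Kρ^(K+1)] / [(1−ρ)(1−ρ^(K+1))]
Numerator: 0.3199·(1 − 9·0.0001098 + 8·0.00003513) = 0.319721
Denominator: (0.6801)·(0.999965) = 0.680029
L = 0.319721/0.680029 = 0.4702

Final: 0.4702


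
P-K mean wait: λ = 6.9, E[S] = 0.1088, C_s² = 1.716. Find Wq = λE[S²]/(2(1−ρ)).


ρ = λ·E[S] = 6.9·0.1088 = 0.7507
E[S²] = E[S]²(1+C_s²) = 0.1088²·(1+1.716) = 0.032150
Wq = λ·E[S²]/(2(1−ρ)) = 6.9·0.032150/(2·0.2493) = 0.44496 hr

Final: 0.44496 hr


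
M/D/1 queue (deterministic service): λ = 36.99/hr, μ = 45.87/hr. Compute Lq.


ρ = 36.99/45.87 = 0.8064
M/D/1: Lq = ρ²/(2(1−ρ)) = 0.6503/(2·0.1936) = 1.67957

Final: 1.67957


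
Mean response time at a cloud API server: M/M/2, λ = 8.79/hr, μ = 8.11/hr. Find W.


a = 1.0838; ρ = 0.5419; P₀ = 0.297081
Lq = P₀·a^c·ρ/(c!(1−ρ)²) = 0.45065
Wq = Lq/λ = 0.45065/8.79 = 0.05127 hr
W = Wq + 1/μ = 0.05127 + 0.12330 = 0.17457 hr

Final: 0.17457 hr


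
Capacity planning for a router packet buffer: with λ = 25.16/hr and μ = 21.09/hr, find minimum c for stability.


Stability requires cμ > λ ⇔ c > λ/μ.
λ/μ = 25.16/21.09 = 1.1930
Minimum integer c = ⌊1.1930⌋ + 1 = 2
Check: 2·21.09 = 42.18 > 25.16, while 1·21.09 = 21.09 ≤ 25.16

Final: 2 servers


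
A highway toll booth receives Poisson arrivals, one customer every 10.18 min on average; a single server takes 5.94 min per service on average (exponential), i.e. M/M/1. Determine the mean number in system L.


λ = 60/10.18 = 5.8939 /hr
μ = 60/5.94 = 10.1010 /hr
ρ = λ/μ = 5.8939/10.1010 = 0.5835
L = ρ/(1−ρ) = 0.5835/0.4165 = 1.4009

Final: 1.4009


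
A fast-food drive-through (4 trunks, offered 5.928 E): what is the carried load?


B(4,5.928) = 0.464924 (Erlang-B)
Carried load = a(1 − B) = 5.928·(1 − 0.464924) = 5.928·0.535076 = 3.1719 E

Final: 3.1719 Erlangs


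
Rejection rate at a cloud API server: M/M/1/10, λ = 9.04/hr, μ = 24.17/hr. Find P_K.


ρ = λ/μ = 9.04/24.17 = 0.3740
P_K = (1−ρ)ρ^K/(1−ρ^(K+1)) = (0.6260·0.00005357)/(1 − 0.00002004)
= 0.00003353/0.999980 = 0.00003353

Final: 0.00003353


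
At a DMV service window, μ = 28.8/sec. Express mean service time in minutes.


Mean service time = 1/μ = 1/28.8 second = 0.03472 second
In minutes: 0.03472 × 0.0166667 = 0.0005787 min

Final: 0.0005787 min


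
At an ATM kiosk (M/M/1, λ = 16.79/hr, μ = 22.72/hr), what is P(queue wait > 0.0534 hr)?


ρ = 16.79/22.72 = 0.7390
P(Wq > t) = ρ·e^{−(μ−λ)t} = 0.7390·e^{−0.3167}
= 0.7390·0.728577 = 0.538416

Final: 0.538416


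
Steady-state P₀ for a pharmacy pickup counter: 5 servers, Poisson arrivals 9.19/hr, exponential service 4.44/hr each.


a = λ/μ = 9.19/4.44 = 2.0698; ρ = a/c = 0.4140
Σ_{k=0}^{4} a^k/k! (terms k=0..4) = 1.00000 + 2.06982 + 2.14208 + 1.47790 + 0.76475 = 7.45455
Tail: a^5/(5!(1−ρ)) = 37.98942/(120·0.5860) = 0.54020
P₀ = 1/(7.45455 + 0.54020) = 1/7.99475 = 0.125082

Final: 0.125082


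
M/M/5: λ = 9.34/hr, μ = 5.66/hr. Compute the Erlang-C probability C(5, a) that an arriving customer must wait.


a = λ/μ = 1.6502; ρ = a/5 = 0.3300
P₀ = 0.191504 (from M/M/c formula)
C(c,a) = [a^c/(c!(1−ρ))]·P₀ = [12.23636/(120·0.6700)]·0.191504
= 0.15220·0.191504 = 0.029147

Final: 0.029147


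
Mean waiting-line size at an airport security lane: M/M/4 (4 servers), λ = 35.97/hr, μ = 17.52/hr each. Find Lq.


a = λ/μ = 2.0531; ρ = a/4 = 0.5133
P₀ = 0.123092
Lq = P₀·a^c·ρ / (c!·(1−ρ)²) = 0.123092·17.76746·0.5133/(24·0.23691)
= 0.19743

Final: 0.19743


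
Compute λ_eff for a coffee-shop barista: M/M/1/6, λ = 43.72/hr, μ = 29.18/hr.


ρ = 1.4983; P_K = (1−ρ)ρ^6/(1−ρ^7) = 0.353422
λ_eff = λ(1 − P_K) = 43.72·(1 − 0.353422) = 43.72·0.646578 = 28.2684 /hr

Final: 28.2684 /hr


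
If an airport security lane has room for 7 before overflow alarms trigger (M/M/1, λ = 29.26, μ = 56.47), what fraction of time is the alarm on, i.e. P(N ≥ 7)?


ρ = 29.26/56.47 = 0.5182
P(N ≥ n) = ρ^n = 0.5182^7 = 0.010028

Final: 0.010028


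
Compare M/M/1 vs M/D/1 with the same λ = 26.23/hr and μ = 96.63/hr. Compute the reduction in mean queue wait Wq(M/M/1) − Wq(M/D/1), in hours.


ρ = 26.23/96.63 = 0.2714
Wq(M/M/1) = ρ/(μ−λ) = 0.2714/70.40 = 0.003856 hr
Wq(M/D/1) = ρ/(2(μ−λ)) = 0.001928 hr
Savings = 0.003856 − 0.001928 = 0.001928 hr

Final: 0.001928 hr


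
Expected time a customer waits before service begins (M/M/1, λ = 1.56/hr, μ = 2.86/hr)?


ρ = 1.56/2.86 = 0.5455
Wq = ρ/(μ−λ) = 0.5455/(2.86 − 1.56) = 0.5455/1.30 = 0.4196 hr

Final: 0.4196 hr


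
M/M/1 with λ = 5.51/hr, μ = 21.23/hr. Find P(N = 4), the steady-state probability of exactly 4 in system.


ρ = 5.51/21.23 = 0.2595
P_n = (1−ρ)·ρ^n = (1 − 0.2595)·0.2595^4 = 0.7405·0.004537 = 0.003360

Final: 0.003360


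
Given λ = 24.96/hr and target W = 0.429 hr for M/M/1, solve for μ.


W = 1/(μ−λ) ⇒ μ − λ = 1/W = 1/0.429 = 2.3310
μ = λ + 1/W = 24.96 + 2.3310 = 27.2910 per hr

Final: 27.2910 /hr


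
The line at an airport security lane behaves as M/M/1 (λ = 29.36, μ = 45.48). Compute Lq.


ρ = 29.36/45.48 = 0.6456
Lq = ρ²/(1−ρ) = 0.4167/0.3544 = 1.1758

Final: 1.1758


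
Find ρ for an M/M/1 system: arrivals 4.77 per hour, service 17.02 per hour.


ρ = λ/μ = 4.77/17.02 = 0.2803

Final: 0.2803


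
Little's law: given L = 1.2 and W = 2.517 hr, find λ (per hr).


λ = L/W = 1.2/2.517 = 0.4768 /hr

Final: 0.4768 /hr


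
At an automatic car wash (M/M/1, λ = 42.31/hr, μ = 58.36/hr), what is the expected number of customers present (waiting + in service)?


ρ = λ/μ = 42.31/58.36 = 0.7250
L = ρ/(1−ρ) = 0.7250/(1 − 0.7250) = 0.7250/0.2750 = 2.6361

Final: 2.6361


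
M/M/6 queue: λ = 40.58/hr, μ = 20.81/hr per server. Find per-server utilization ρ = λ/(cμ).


ρ = λ/(cμ) = 40.58/(6·20.81) = 40.58/124.86 = 0.3250

Final: 0.3250


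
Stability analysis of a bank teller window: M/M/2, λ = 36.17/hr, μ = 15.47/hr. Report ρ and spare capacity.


Total capacity cμ = 2·15.47 = 30.94/hr
ρ = λ/(cμ) = 36.17/30.94 = 1.1690
Stable ⇔ ρ < 1: NO
Spare capacity = cμ − λ = 30.94 − 36.17 = -5.23/hr

Final: ρ = 1.1690; unstable; margin = -5.23/hr


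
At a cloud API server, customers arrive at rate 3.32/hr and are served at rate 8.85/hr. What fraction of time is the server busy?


ρ = λ/μ = 3.32/8.85 = 0.3751

Final: 0.3751


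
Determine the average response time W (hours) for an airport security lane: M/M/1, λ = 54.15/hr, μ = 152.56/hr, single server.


W = 1/(μ−λ) = 1/(152.56 − 54.15) = 1/98.41 = 0.01016 hr

Final: 0.01016 hr


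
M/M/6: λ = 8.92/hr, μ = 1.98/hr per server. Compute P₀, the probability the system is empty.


a = λ/μ = 8.92/1.98 = 4.5051; ρ = a/c = 0.7508
Σ_{k=0}^{5} a^k/k! (terms k=0..5) = 1.00000 + 4.50505 + 10.14774 + 15.23869 + 17.16277 + 15.46383 = 63.51809
Tail: a^6/(6!(1−ρ)) = 8359.84037/(720·0.2492) = 46.60046
P₀ = 1/(63.51809 + 46.60046) = 1/110.11855 = 0.009081

Final: 0.009081
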